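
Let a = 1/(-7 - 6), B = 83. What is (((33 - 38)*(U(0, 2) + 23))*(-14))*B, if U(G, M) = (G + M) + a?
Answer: 1882440/13 ≈ 1.4480e+5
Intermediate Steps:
a = -1/13 (a = 1/(-13) = -1/13 ≈ -0.076923)
U(G, M) = -1/13 + G + M (U(G, M) = (G + M) - 1/13 = -1/13 + G + M)
(((33 - 38)*(U(0, 2) + 23))*(-14))*B = (((33 - 38)*((-1/13 + 0 + 2) + 23))*(-14))*83 = (-5*(25/13 + 23)*(-14))*83 = (-5*324/13*(-14))*83 = -1620/13*(-14)*83 = (22680/13)*83 = 1882440/13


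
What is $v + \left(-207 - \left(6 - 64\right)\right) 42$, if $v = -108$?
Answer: $-6366$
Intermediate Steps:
$v + \left(-207 - \left(6 - 64\right)\right) 42 = -108 + \left(-207 - \left(6 - 64\right)\right) 42 = -108 + \left(-207 - -58\right) 42 = -108 + \left(-207 + 58\right) 42 = -108 - 6258 = -6366$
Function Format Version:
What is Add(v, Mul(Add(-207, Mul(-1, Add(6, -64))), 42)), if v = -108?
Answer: -6366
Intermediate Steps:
Add(v, Mul(Add(-207, Mul(-1, Add(6, -64))), 42)) = Add(-108, Mul(Add(-207, Mul(-1, Add(6, -64))), 42)) = Add(-108, Mul(Add(-207, Mul(-1, -58)), 42)) = Add(-108, Mul(Add(-207, 58), 42)) = Add(-108, Mul(-149, 42)) = Add(-108, -6258) = -6366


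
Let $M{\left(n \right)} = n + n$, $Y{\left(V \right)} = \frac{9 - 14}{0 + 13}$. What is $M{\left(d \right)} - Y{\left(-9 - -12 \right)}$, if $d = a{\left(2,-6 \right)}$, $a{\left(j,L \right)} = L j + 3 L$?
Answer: $- \frac{775}{13} \approx -59.615$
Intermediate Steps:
$a{\left(j,L \right)} = 3 L + L j$
$Y{\left(V \right)} = - \frac{5}{13}$
$d = -30$ ($d = - 6 \left(3 + 2\right) = \left(-6\right) 5 = -30$)
$M{\left(n \right)} = 2 n$
$M{\left(d \right)} - Y{\left(-9 - -12 \right)} = 2 \left(-30\right) - - \frac{5}{13} = -60 + \frac{5}{13} = - \frac{775}{13}$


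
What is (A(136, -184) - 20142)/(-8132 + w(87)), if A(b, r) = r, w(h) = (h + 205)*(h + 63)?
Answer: -10163/17834 ≈ -0.56987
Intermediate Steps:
w(h) = (63 + h)*(205 + h) (w(h) = (205 + h)*(63 + h) = (63 + h)*(205 + h))
(A(136, -184) - 20142)/(-8132 + w(87)) = (-184 - 20142)/(-8132 + (12915 + 87**2 + 268*87)) = -20326/(-8132 + (12915 + 7569 + 23316)) = -20326/(-8132 + 43800) = -20326/35668 = -20326*1/35668 = -10163/17834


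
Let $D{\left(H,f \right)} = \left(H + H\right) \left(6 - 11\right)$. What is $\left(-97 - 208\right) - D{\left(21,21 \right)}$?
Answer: $-95$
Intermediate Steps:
$D{\left(H,f \right)} = - 10 H$ ($D{\left(H,f \right)} = 2 H \left(-5\right) = - 10 H$)
$\left(-97 - 208\right) - D{\left(21,21 \right)} = \left(-97 - 208\right) - \left(-10\right) 21 = \left(-97 - 208\right) - -210 = -305 + 210 = -95$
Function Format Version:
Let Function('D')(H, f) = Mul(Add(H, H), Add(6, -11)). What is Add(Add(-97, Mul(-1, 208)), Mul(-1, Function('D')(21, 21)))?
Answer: -95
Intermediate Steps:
Function('D')(H, f) = Mul(-10, H) (Function('D')(H, f) = Mul(Mul(2, H), -5) = Mul(-10, H))
Add(Add(-97, Mul(-1, 208)), Mul(-1, Function('D')(21, 21))) = Add(Add(-97, Mul(-1, 208)), Mul(-1, Mul(-10, 21))) = Add(Add(-97, -208), Mul(-1, -210)) = Add(-305, 210) = -95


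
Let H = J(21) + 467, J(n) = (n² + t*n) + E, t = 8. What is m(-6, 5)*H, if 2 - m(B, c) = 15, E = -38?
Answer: -13494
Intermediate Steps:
m(B, c) = -13 (m(B, c) = 2 - 1*15 = 2 - 15 = -13)
J(n) = -38 + n² + 8*n (J(n) = (n² + 8*n) - 38 = -38 + n² + 8*n)
H = 1038 (H = (-38 + 21² + 8*21) + 467 = (-38 + 441 + 168) + 467 = 571 + 467 = 1038)
m(-6, 5)*H = -13*1038 = -13494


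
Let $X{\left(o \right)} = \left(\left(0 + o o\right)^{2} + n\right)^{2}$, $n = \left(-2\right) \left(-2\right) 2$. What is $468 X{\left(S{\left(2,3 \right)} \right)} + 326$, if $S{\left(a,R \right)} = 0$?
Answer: $30278$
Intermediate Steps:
$n = 8$ ($n = 4 \cdot 2 = 8$)
$X{\left(o \right)} = \left(8 + o^{4}\right)^{2}$ ($X{\left(o \right)} = \left(\left(0 + o o\right)^{2} + 8\right)^{2} = \left(\left(0 + o^{2}\right)^{2} + 8\right)^{2} = \left(\left(o^{2}\right)^{2} + 8\right)^{2} = \left(o^{4} + 8\right)^{2} = \left(8 + o^{4}\right)^{2}$)
$468 X{\left(S{\left(2,3 \right)} \right)} + 326 = 468 \left(8 + 0^{4}\right)^{2} + 326 = 468 \left(8 + 0\right)^{2} + 326 = 468 \cdot 8^{2} + 326 = 468 \cdot 64 + 326 = 29952 + 326 = 30278$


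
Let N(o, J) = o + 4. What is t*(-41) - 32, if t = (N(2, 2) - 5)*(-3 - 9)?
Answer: 460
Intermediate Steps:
N(o, J) = 4 + o
t = -12 (t = ((4 + 2) - 5)*(-3 - 9) = (6 - 5)*(-12) = 1*(-12) = -12)
t*(-41) - 32 = -12*(-41) - 32 = 492 - 32 = 460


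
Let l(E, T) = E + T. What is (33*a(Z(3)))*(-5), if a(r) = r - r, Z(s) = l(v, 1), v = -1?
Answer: 0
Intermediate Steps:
Z(s) = 0 (Z(s) = -1 + 1 = 0)
a(r) = 0
(33*a(Z(3)))*(-5) = (33*0)*(-5) = 0*(-5) = 0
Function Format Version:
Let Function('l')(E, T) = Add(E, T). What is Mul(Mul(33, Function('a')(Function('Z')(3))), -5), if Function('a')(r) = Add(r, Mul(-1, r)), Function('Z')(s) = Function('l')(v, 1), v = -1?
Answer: 0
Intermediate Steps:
Function('Z')(s) = 0 (Function('Z')(s) = Add(-1, 1) = 0)
Function('a')(r) = 0
Mul(Mul(33, Function('a')(Function('Z')(3))), -5) = Mul(Mul(33, 0), -5) = Mul(0, -5) = 0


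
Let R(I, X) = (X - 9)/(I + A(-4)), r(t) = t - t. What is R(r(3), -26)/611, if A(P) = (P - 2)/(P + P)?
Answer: -140/1833 ≈ -0.076378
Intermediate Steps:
A(P) = (-2 + P)/(2*P) (A(P) = (-2 + P)/((2*P)) = (-2 + P)*(1/(2*P)) = (-2 + P)/(2*P))
r(t) = 0
R(I, X) = (-9 + X)/(¾ + I) (R(I, X) = (X - 9)/(I + (½)*(-2 - 4)/(-4)) = (-9 + X)/(I + (½)*(-¼)*(-6)) = (-9 + X)/(I + ¾) = (-9 + X)/(¾ + I))
R(r(3), -26)/611 = (4*(-9 - 26)/(3 + 4*0))/611 = (4*(-35)/(3 + 0))*(1/611) = (4*(-35)/3)*(1/611) = (4*(⅓)*(-35))*(1/611) = -140/3*1/611 = -140/1833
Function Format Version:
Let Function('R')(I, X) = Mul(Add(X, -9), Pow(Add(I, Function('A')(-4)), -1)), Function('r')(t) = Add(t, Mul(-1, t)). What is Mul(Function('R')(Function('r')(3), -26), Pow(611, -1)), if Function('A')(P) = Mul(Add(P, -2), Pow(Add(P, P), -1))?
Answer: Rational(-140, 1833) ≈ -0.076378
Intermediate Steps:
Function('A')(P) = Mul(Rational(1, 2), Pow(P, -1), Add(-2, P)) (Function('A')(P) = Mul(Add(-2, P), Pow(Mul(2, P), -1)) = Mul(Add(-2, P), Mul(Rational(1, 2), Pow(P, -1))) = Mul(Rational(1, 2), Pow(P, -1), Add(-2, P)))
Function('r')(t) = 0
Function('R')(I, X) = Mul(Pow(Add(Rational(3, 4), I), -1), Add(-9, X)) (Function('R')(I, X) = Mul(Add(X, -9), Pow(Add(I, Mul(Rational(1, 2), Pow(-4, -1), Add(-2, -4))), -1)) = Mul(Add(-9, X), Pow(Add(I, Mul(Rational(1, 2), Rational(-1, 4), -6)), -1)) = Mul(Add(-9, X), Pow(Add(I, Rational(3, 4)), -1)) = Mul(Add(-9, X), Pow(Add(Rational(3, 4), I), -1)) = Mul(Pow(Add(Rational(3, 4), I), -1), Add(-9, X)))
Mul(Function('R')(Function('r')(3), -26), Pow(611, -1)) = Mul(Mul(4, Pow(Add(3, Mul(4, 0)), -1), Add(-9, -26)), Pow(611, -1)) = Mul(Mul(4, Pow(Add(3, 0), -1), -35), Rational(1, 611)) = Mul(Mul(4, Pow(3, -1), -35), Rational(1, 611)) = Mul(Mul(4, Rational(1, 3), -35), Rational(1, 611)) = Mul(Rational(-140, 3), Rational(1, 611)) = Rational(-140, 1833)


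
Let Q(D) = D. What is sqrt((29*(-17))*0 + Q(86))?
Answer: sqrt(86) ≈ 9.2736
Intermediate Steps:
sqrt((29*(-17))*0 + Q(86)) = sqrt((29*(-17))*0 + 86) = sqrt(-493*0 + 86) = sqrt(0 + 86) = sqrt(86)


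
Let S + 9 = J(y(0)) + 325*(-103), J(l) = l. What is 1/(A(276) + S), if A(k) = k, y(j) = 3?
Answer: -1/33205 ≈ -3.0116e-5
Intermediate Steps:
S = -33481 (S = -9 + (3 + 325*(-103)) = -9 + (3 - 33475) = -9 - 33472 = -33481)
1/(A(276) + S) = 1/(276 - 33481) = 1/(-33205) = -1/33205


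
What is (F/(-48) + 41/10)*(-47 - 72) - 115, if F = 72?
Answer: -2122/5 ≈ -424.40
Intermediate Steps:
(F/(-48) + 41/10)*(-47 - 72) - 115 = (72/(-48) + 41/10)*(-47 - 72) - 115 = (72*(-1/48) + 41*(1/10))*(-119) - 115 = (-3/2 + 41/10)*(-119) - 115 = (13/5)*(-119) - 115 = -1547/5 - 115 = -2122/5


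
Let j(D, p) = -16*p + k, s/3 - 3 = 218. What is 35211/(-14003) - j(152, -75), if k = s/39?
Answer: -1552442/1273 ≈ -1219.5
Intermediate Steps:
s = 663 (s = 9 + 3*218 = 9 + 654 = 663)
k = 17 (k = 663/39 = 663*(1/39) = 17)
j(D, p) = 17 - 16*p (j(D, p) = -16*p + 17 = 17 - 16*p)
35211/(-14003) - j(152, -75) = 35211/(-14003) - (17 - 16*(-75)) = 35211*(-1/14003) - (17 + 1200) = -3201/1273 - 1*1217 = -3201/1273 - 1217 = -1552442/1273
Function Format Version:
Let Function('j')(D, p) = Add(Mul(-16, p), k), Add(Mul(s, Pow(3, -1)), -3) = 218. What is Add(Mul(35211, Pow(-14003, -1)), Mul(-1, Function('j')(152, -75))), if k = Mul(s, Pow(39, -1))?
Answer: Rational(-1552442, 1273) ≈ -1219.5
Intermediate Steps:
s = 663 (s = Add(9, Mul(3, 218)) = Add(9, 654) = 663)
k = 17 (k = Mul(663, Pow(39, -1)) = Mul(663, Rational(1, 39)) = 17)
Function('j')(D, p) = Add(17, Mul(-16, p)) (Function('j')(D, p) = Add(Mul(-16, p), 17) = Add(17, Mul(-16, p)))
Add(Mul(35211, Pow(-14003, -1)), Mul(-1, Function('j')(152, -75))) = Add(Mul(35211, Pow(-14003, -1)), Mul(-1, Add(17, Mul(-16, -75)))) = Add(Mul(35211, Rational(-1, 14003)), Mul(-1, Add(17, 1200))) = Add(Rational(-3201, 1273), Mul(-1, 1217)) = Add(Rational(-3201, 1273), -1217) = Rational(-1552442, 1273)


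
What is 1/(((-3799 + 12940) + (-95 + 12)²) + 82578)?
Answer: 1/98608 ≈ 1.0141e-5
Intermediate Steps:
1/(((-3799 + 12940) + (-95 + 12)²) + 82578) = 1/((9141 + (-83)²) + 82578) = 1/((9141 + 6889) + 82578) = 1/(16030 + 82578) = 1/98608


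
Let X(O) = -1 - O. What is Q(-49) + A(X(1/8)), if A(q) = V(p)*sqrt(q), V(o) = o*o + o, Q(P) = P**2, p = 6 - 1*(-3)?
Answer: 2401 + 135*I*sqrt(2)/2 ≈ 2401.0 + 95.459*I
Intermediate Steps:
p = 9 (p = 6 + 3 = 9)
V(o) = o + o**2 (V(o) = o**2 + o = o + o**2)
A(q) = 90*sqrt(q) (A(q) = (9*(1 + 9))*sqrt(q) = (9*10)*sqrt(q) = 90*sqrt(q))
Q(-49) + A(X(1/8)) = (-49)**2 + 90*sqrt(-1 - 1/8) = 2401 + 90*sqrt(-1 - 1*1/8) = 2401 + 90*sqrt(-1 - 1/8) = 2401 + 90*sqrt(-9/8) = 2401 + 90*(3*I*sqrt(2)/4) = 2401 + 135*I*sqrt(2)/2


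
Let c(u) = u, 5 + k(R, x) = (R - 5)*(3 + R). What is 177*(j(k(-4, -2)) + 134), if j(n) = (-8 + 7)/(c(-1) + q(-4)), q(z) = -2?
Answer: 23777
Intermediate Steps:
k(R, x) = -5 + (-5 + R)*(3 + R) (k(R, x) = -5 + (R - 5)*(3 + R) = -5 + (-5 + R)*(3 + R))
j(n) = ⅓ (j(n) = (-8 + 7)/(-1 - 2) = -1/(-3) = -1*(-⅓) = ⅓)
177*(j(k(-4, -2)) + 134) = 177*(⅓ + 134) = 177*(403/3) = 23777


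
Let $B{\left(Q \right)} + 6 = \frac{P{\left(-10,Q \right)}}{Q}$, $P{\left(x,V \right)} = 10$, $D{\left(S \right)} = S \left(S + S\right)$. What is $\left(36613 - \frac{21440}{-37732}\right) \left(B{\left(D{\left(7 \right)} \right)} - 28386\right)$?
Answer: $- \frac{480487833784167}{462217} \approx -1.0395 \cdot 10^{9}$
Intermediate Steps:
$D{\left(S \right)} = 2 S^{2}$ ($D{\left(S \right)} = S 2 S = 2 S^{2}$)
$B{\left(Q \right)} = -6 + \frac{10}{Q}$
$\left(36613 - \frac{21440}{-37732}\right) \left(B{\left(D{\left(7 \right)} \right)} - 28386\right) = \left(36613 - \frac{21440}{-37732}\right) \left(\left(-6 + \frac{10}{2 \cdot 7^{2}}\right) - 28386\right) = \left(36613 - - \frac{5360}{9433}\right) \left(\left(-6 + \frac{10}{2 \cdot 49}\right) - 28386\right) = \left(36613 + \frac{5360}{9433}\right) \left(\left(-6 + \frac{10}{98}\right) - 28386\right) = \frac{345375789 \left(\left(-6 + 10 \cdot \frac{1}{98}\right) - 28386\right)}{9433} = \frac{345375789 \left(\left(-6 + \frac{5}{49}\right) - 28386\right)}{9433} = \frac{345375789 \left(- \frac{289}{49} - 28386\right)}{9433} = \frac{345375789}{9433} \left(- \frac{1391203}{49}\right) = - \frac{480487833784167}{462217}$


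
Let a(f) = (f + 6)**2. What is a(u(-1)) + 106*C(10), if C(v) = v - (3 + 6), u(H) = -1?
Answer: 131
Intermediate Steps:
C(v) = -9 + v (C(v) = v - 1*9 = v - 9 = -9 + v)
a(f) = (6 + f)**2
a(u(-1)) + 106*C(10) = (6 - 1)**2 + 106*(-9 + 10) = 5**2 + 106*1 = 25 + 106 = 131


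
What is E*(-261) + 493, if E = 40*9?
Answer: -93467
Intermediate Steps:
E = 360
E*(-261) + 493 = 360*(-261) + 493 = -93960 + 493 = -93467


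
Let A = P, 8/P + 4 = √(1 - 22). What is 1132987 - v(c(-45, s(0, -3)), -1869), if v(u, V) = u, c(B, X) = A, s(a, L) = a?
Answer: 41920551/37 + 8*I*√21/37 ≈ 1.133e+6 + 0.99083*I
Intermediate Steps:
P = 8/(-4 + I*√21) (P = 8/(-4 + √(1 - 22)) = 8/(-4 + √(-21)) = 8/(-4 + I*√21) ≈ -0.86487 - 0.99083*I)
A = -32/37 - 8*I*√21/37 ≈ -0.86487 - 0.99083*I
c(B, X) = -32/37 - 8*I*√21/37
1132987 - v(c(-45, s(0, -3)), -1869) = 1132987 - (-32/37 - 8*I*√21/37) = 1132987 + (32/37 + 8*I*√21/37) = 41920551/37 + 8*I*√21/37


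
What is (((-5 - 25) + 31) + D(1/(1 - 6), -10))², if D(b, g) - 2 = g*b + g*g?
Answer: 11025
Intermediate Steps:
D(b, g) = 2 + g² + b*g (D(b, g) = 2 + (g*b + g*g) = 2 + (b*g + g²) = 2 + (g² + b*g) = 2 + g² + b*g)
(((-5 - 25) + 31) + D(1/(1 - 6), -10))² = (((-5 - 25) + 31) + (2 + (-10)² - 10/(1 - 6)))² = ((-30 + 31) + (2 + 100 - 10/(-5)))² = (1 + (2 + 100 - ⅕*(-10)))² = (1 + (2 + 100 + 2))² = (1 + 104)² = 105² = 11025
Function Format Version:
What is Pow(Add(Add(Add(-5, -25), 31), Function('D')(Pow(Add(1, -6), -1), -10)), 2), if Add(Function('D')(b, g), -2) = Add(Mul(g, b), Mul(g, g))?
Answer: 11025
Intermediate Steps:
Function('D')(b, g) = Add(2, Pow(g, 2), Mul(b, g)) (Function('D')(b, g) = Add(2, Add(Mul(g, b), Mul(g, g))) = Add(2, Add(Mul(b, g), Pow(g, 2))) = Add(2, Add(Pow(g, 2), Mul(b, g))) = Add(2, Pow(g, 2), Mul(b, g)))
Pow(Add(Add(Add(-5, -25), 31), Function('D')(Pow(Add(1, -6), -1), -10)), 2) = Pow(Add(Add(Add(-5, -25), 31), Add(2, Pow(-10, 2), Mul(Pow(Add(1, -6), -1), -10))), 2) = Pow(Add(Add(-30, 31), Add(2, 100, Mul(Pow(-5, -1), -10))), 2) = Pow(Add(1, Add(2, 100, Mul(Rational(-1, 5), -10))), 2) = Pow(Add(1, Add(2, 100, 2)), 2) = Pow(Add(1, 104), 2) = Pow(105, 2) = 11025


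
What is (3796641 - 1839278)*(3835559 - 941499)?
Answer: 5664725963780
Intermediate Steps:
(3796641 - 1839278)*(3835559 - 941499) = 1957363*2894060 = 5664725963780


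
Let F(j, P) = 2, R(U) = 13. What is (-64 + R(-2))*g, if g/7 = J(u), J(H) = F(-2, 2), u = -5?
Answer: -714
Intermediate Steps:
J(H) = 2
g = 14 (g = 7*2 = 14)
(-64 + R(-2))*g = (-64 + 13)*14 = -51*14 = -714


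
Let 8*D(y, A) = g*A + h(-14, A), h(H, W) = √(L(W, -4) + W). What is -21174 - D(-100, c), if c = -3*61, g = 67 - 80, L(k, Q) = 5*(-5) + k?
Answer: -171771/8 - I*√391/8 ≈ -21471.0 - 2.4717*I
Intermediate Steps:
L(k, Q) = -25 + k
h(H, W) = √(-25 + 2*W) (h(H, W) = √((-25 + W) + W) = √(-25 + 2*W))
g = -13
c = -183
D(y, A) = -13*A/8 + √(-25 + 2*A)/8 (D(y, A) = (-13*A + √(-25 + 2*A))/8 = (√(-25 + 2*A) - 13*A)/8 = -13*A/8 + √(-25 + 2*A)/8)
-21174 - D(-100, c) = -21174 - (-13/8*(-183) + √(-25 + 2*(-183))/8) = -21174 - (2379/8 + √(-25 - 366)/8) = -21174 - (2379/8 + √(-391)/8) = -21174 - (2379/8 + (I*√391)/8) = -21174 - (2379/8 + I*√391/8) = -21174 + (-2379/8 - I*√391/8) = -171771/8 - I*√391/8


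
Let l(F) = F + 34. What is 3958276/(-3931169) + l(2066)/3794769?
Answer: -454923866768/452056916817 ≈ -1.0063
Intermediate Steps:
l(F) = 34 + F
3958276/(-3931169) + l(2066)/3794769 = 3958276/(-3931169) + (34 + 2066)/3794769 = 3958276*(-1/3931169) + 2100*(1/3794769) = -3958276/3931169 + 700/1264923 = -454923866768/452056916817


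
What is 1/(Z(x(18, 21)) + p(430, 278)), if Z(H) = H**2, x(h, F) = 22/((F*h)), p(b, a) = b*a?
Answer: 35721/4270088461 ≈ 8.3654e-6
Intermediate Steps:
p(b, a) = a*b
x(h, F) = 22/(F*h) (x(h, F) = 22*(1/(F*h)) = 22/(F*h))
1/(Z(x(18, 21)) + p(430, 278)) = 1/((22/(21*18))**2 + 278*430) = 1/((22*(1/21)*(1/18))**2 + 119540) = 1/((11/189)**2 + 119540) = 1/(121/35721 + 119540) = 1/(4270088461/35721) = 35721/4270088461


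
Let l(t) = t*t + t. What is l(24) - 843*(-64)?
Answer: 54552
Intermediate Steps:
l(t) = t + t² (l(t) = t² + t = t + t²)
l(24) - 843*(-64) = 24*(1 + 24) - 843*(-64) = 24*25 + 53952 = 600 + 53952 = 54552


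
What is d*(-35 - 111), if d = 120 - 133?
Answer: 1898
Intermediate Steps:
d = -13
d*(-35 - 111) = -13*(-35 - 111) = -13*(-146) = 1898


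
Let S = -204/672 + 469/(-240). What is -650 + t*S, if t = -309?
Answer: 26679/560 ≈ 47.641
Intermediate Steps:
S = -3793/1680 (S = -204*1/672 + 469*(-1/240) = -17/56 - 469/240 = -3793/1680 ≈ -2.2577)
-650 + t*S = -650 - 309*(-3793/1680) = -650 + 390679/560 = 26679/560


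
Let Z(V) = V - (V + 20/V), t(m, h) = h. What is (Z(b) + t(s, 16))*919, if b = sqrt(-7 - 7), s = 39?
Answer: 14704 + 9190*I*sqrt(14)/7 ≈ 14704.0 + 4912.3*I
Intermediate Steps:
b = I*sqrt(14) (b = sqrt(-14) = I*sqrt(14) ≈ 3.7417*I)
Z(V) = -20/V (Z(V) = V + (-V - 20/V) = -20/V)
(Z(b) + t(s, 16))*919 = (-20*(-I*sqrt(14)/14) + 16)*919 = (-(-10)*I*sqrt(14)/7 + 16)*919 = (10*I*sqrt(14)/7 + 16)*919 = (16 + 10*I*sqrt(14)/7)*919 = 14704 + 9190*I*sqrt(14)/7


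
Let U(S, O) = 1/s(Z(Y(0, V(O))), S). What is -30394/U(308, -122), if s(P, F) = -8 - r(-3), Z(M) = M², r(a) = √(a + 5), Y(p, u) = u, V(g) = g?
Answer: 243152 + 30394*√2 ≈ 2.8614e+5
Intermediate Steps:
r(a) = √(5 + a)
s(P, F) = -8 - √2 (s(P, F) = -8 - √(5 - 3) = -8 - √2)
U(S, O) = 1/(-8 - √2)
-30394/U(308, -122) = -30394/(-4/31 + √2/62)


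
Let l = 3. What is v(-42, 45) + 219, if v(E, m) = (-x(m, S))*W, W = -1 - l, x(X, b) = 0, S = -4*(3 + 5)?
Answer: 219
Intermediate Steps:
S = -32 (S = -4*8 = -32)
W = -4 (W = -1 - 1*3 = -1 - 3 = -4)
v(E, m) = 0 (v(E, m) = -1*0*(-4) = 0*(-4) = 0)
v(-42, 45) + 219 = 0 + 219 = 219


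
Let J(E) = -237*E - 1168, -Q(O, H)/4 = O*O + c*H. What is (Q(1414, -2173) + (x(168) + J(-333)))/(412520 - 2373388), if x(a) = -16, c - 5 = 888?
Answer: 157891/1960868 ≈ 0.080521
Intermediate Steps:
c = 893 (c = 5 + 888 = 893)
Q(O, H) = -3572*H - 4*O**2 (Q(O, H) = -4*(O*O + 893*H) = -4*(O**2 + 893*H) = -3572*H - 4*O**2)
J(E) = -1168 - 237*E
(Q(1414, -2173) + (x(168) + J(-333)))/(412520 - 2373388) = ((-3572*(-2173) - 4*1414**2) + (-16 + (-1168 - 237*(-333))))/(412520 - 2373388) = ((7761956 - 4*1999396) + (-16 + (-1168 + 78921)))/(-1960868) = ((7761956 - 7997584) + (-16 + 77753))*(-1/1960868) = (-235628 + 77737)*(-1/1960868) = -157891*(-1/1960868) = 157891/1960868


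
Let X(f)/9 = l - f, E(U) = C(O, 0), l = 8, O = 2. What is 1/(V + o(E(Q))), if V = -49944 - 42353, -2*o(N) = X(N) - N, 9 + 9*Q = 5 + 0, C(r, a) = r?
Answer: -1/92323 ≈ -1.0832e-5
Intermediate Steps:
Q = -4/9 (Q = -1 + (5 + 0)/9 = -1 + (⅑)*5 = -1 + 5/9 = -4/9 ≈ -0.44444)
E(U) = 2
X(f) = 72 - 9*f (X(f) = 9*(8 - f) = 72 - 9*f)
o(N) = -36 + 5*N (o(N) = -((72 - 9*N) - N)/2 = -(72 - 10*N)/2 = -36 + 5*N)
V = -92297
1/(V + o(E(Q))) = 1/(-92297 + (-36 + 5*2)) = 1/(-92297 + (-36 + 10)) = 1/(-92297 - 26) = 1/(-92323) = -1/92323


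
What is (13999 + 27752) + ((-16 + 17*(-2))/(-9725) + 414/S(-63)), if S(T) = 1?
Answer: 16402187/389 ≈ 42165.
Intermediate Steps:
(13999 + 27752) + ((-16 + 17*(-2))/(-9725) + 414/S(-63)) = (13999 + 27752) + ((-16 + 17*(-2))/(-9725) + 414/1) = 41751 + ((-16 - 34)*(-1/9725) + 414*1) = 41751 + (-50*(-1/9725) + 414) = 41751 + (2/389 + 414) = 41751 + 161048/389 = 16402187/389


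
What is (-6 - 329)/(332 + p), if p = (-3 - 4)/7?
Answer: -335/331 ≈ -1.0121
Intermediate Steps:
p = -1 (p = (⅐)*(-7) = -1)
(-6 - 329)/(332 + p) = (-6 - 329)/(332 - 1) = -335/331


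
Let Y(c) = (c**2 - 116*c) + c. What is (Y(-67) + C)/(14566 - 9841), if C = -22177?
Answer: -9983/4725 ≈ -2.1128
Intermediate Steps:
Y(c) = c**2 - 115*c
(Y(-67) + C)/(14566 - 9841) = (-67*(-115 - 67) - 22177)/(14566 - 9841) = (-67*(-182) - 22177)/4725 = (12194 - 22177)*(1/4725) = -9983*1/4725 = -9983/4725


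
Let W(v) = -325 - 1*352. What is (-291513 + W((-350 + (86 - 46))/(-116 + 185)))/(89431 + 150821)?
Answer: -146095/120126 ≈ -1.2162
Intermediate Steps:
W(v) = -677 (W(v) = -325 - 352 = -677)
(-291513 + W((-350 + (86 - 46))/(-116 + 185)))/(89431 + 150821) = (-291513 - 677)/(89431 + 150821) = -292190/240252 = -292190*1/240252 = -146095/120126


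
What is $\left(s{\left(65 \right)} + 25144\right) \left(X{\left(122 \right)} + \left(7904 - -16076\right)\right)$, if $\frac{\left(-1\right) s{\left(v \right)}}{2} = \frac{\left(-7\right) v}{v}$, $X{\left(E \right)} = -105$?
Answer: $600647250$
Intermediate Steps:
$s{\left(v \right)} = 14$ ($s{\left(v \right)} = - 2 \frac{\left(-7\right) v}{v} = \left(-2\right) \left(-7\right) = 14$)
$\left(s{\left(65 \right)} + 25144\right) \left(X{\left(122 \right)} + \left(7904 - -16076\right)\right) = \left(14 + 25144\right) \left(-105 + \left(7904 - -16076\right)\right) = 25158 \left(-105 + \left(7904 + 16076\right)\right) = 25158 \left(-105 + 23980\right) = 25158 \cdot 23875 = 600647250$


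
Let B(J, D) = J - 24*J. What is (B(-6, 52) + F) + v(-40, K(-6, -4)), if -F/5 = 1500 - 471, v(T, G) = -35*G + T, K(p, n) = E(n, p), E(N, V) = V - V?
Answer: -5047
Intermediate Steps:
E(N, V) = 0
B(J, D) = -23*J
K(p, n) = 0
v(T, G) = T - 35*G
F = -5145 (F = -5*(1500 - 471) = -5*1029 = -5145)
(B(-6, 52) + F) + v(-40, K(-6, -4)) = (-23*(-6) - 5145) + (-40 - 35*0) = (138 - 5145) + (-40 + 0) = -5007 - 40 = -5047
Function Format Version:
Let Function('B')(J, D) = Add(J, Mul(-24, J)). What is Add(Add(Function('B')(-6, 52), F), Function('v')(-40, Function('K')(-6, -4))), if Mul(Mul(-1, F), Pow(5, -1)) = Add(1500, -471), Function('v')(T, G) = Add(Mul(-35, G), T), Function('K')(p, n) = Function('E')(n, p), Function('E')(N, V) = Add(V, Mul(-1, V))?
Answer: -5047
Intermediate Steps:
Function('E')(N, V) = 0
Function('B')(J, D) = Mul(-23, J)
Function('K')(p, n) = 0
Function('v')(T, G) = Add(T, Mul(-35, G))
F = -5145 (F = Mul(-5, Add(1500, -471)) = Mul(-5, 1029) = -5145)
Add(Add(Function('B')(-6, 52), F), Function('v')(-40, Function('K')(-6, -4))) = Add(Add(Mul(-23, -6), -5145), Add(-40, Mul(-35, 0))) = Add(Add(138, -5145), Add(-40, 0)) = Add(-5007, -40) = -5047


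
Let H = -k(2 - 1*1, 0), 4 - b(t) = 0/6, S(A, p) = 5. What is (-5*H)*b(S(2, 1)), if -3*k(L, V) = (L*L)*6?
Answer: -40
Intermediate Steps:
k(L, V) = -2*L**2 (k(L, V) = -L*L*6/3 = -L**2*6/3 = -2*L**2)
b(t) = 4 (b(t) = 4 - 0/6 = 4 - 1*0 = 4 + 0 = 4)
H = 2 (H = -(-2)*(2 - 1*1)**2 = -(-2)*(2 - 1)**2 = -(-2)*1**2 = -(-2) = -1*(-2) = 2)
(-5*H)*b(S(2, 1)) = -5*2*4 = -10*4 = -40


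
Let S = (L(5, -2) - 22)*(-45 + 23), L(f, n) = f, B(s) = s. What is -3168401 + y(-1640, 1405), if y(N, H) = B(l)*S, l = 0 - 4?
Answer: -3169897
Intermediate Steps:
l = -4
S = 374 (S = (5 - 22)*(-45 + 23) = -17*(-22) = 374)
y(N, H) = -1496 (y(N, H) = -4*374 = -1496)
-3168401 + y(-1640, 1405) = -3168401 - 1496 = -3169897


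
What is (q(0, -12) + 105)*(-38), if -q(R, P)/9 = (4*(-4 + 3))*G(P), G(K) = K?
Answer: 12426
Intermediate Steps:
q(R, P) = 36*P (q(R, P) = -9*4*(-4 + 3)*P = -9*4*(-1)*P = -(-36)*P = 36*P)
(q(0, -12) + 105)*(-38) = (36*(-12) + 105)*(-38) = (-432 + 105)*(-38) = -327*(-38) = 12426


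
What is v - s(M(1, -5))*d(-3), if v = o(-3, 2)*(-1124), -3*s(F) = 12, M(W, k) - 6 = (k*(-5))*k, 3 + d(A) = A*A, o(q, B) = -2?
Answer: 2272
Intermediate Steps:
d(A) = -3 + A² (d(A) = -3 + A*A = -3 + A²)
M(W, k) = 6 - 5*k² (M(W, k) = 6 + (k*(-5))*k = 6 + (-5*k)*k = 6 - 5*k²)
s(F) = -4 (s(F) = -⅓*12 = -4)
v = 2248 (v = -2*(-1124) = 2248)
v - s(M(1, -5))*d(-3) = 2248 - (-4)*(-3 + (-3)²) = 2248 - (-4)*(-3 + 9) = 2248 - (-4)*6 = 2248 - 1*(-24) = 2248 + 24 = 2272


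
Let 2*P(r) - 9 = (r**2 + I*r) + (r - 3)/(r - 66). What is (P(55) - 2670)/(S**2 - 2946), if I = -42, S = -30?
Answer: 12707/11253 ≈ 1.1292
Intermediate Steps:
P(r) = 9/2 + r**2/2 - 21*r + (-3 + r)/(2*(-66 + r)) (P(r) = 9/2 + ((r**2 - 42*r) + (r - 3)/(r - 66))/2 = 9/2 + ((r**2 - 42*r) + (-3 + r)/(-66 + r))/2 = 9/2 + (r**2 - 42*r + (-3 + r)/(-66 + r))/2 = 9/2 + (r**2/2 - 21*r + (-3 + r)/(2*(-66 + r))) = 9/2 + r**2/2 - 21*r + (-3 + r)/(2*(-66 + r)))
(P(55) - 2670)/(S**2 - 2946) = ((-597 + 55**3 - 108*55**2 + 2782*55)/(2*(-66 + 55)) - 2670)/((-30)**2 - 2946) = ((1/2)*(-597 + 166375 - 108*3025 + 153010)/(-11) - 2670)/(900 - 2946) = ((1/2)*(-1/11)*(-597 + 166375 - 326700 + 153010) - 2670)/(-2046) = ((1/2)*(-1/11)*(-7912) - 2670)*(-1/2046) = (3956/11 - 2670)*(-1/2046) = -25414/11*(-1/2046) = 12707/11253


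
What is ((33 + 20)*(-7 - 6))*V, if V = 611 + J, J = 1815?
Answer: -1671514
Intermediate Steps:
V = 2426 (V = 611 + 1815 = 2426)
((33 + 20)*(-7 - 6))*V = ((33 + 20)*(-7 - 6))*2426 = (53*(-13))*2426 = -689*2426 = -1671514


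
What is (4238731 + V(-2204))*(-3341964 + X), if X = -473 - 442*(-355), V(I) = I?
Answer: -13495571144729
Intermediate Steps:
X = 156437 (X = -473 + 156910 = 156437)
(4238731 + V(-2204))*(-3341964 + X) = (4238731 - 2204)*(-3341964 + 156437) = 4236527*(-3185527) = -13495571144729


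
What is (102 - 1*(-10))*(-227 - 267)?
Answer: -55328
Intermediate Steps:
(102 - 1*(-10))*(-227 - 267) = (102 + 10)*(-494) = 112*(-494) = -55328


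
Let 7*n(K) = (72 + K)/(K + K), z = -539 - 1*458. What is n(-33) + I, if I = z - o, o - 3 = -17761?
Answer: 2581181/154 ≈ 16761.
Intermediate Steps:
o = -17758 (o = 3 - 17761 = -17758)
z = -997 (z = -539 - 458 = -997)
n(K) = (72 + K)/(14*K) (n(K) = ((72 + K)/(K + K))/7 = ((72 + K)/((2*K)))/7 = ((72 + K)*(1/(2*K)))/7 = ((72 + K)/(2*K))/7 = (72 + K)/(14*K))
I = 16761 (I = -997 - 1*(-17758) = -997 + 17758 = 16761)
n(-33) + I = (1/14)*(72 - 33)/(-33) + 16761 = (1/14)*(-1/33)*39 + 16761 = -13/154 + 16761 = 2581181/154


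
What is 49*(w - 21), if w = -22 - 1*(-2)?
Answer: -2009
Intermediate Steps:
w = -20 (w = -22 + 2 = -20)
49*(w - 21) = 49*(-20 - 21) = 49*(-41) = -2009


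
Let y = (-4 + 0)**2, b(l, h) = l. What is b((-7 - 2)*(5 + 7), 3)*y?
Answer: -1728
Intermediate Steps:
y = 16 (y = (-4)**2 = 16)
b((-7 - 2)*(5 + 7), 3)*y = ((-7 - 2)*(5 + 7))*16 = -9*12*16 = -108*16 = -1728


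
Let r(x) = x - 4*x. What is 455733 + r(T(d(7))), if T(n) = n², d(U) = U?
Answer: 455586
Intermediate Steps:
r(x) = -3*x
455733 + r(T(d(7))) = 455733 - 3*7² = 455733 - 3*49 = 455733 - 147 = 455586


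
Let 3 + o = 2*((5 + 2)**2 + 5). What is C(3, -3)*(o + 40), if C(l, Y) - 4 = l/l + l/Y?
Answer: 580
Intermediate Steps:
C(l, Y) = 5 + l/Y (C(l, Y) = 4 + (l/l + l/Y) = 4 + (1 + l/Y) = 5 + l/Y)
o = 105 (o = -3 + 2*((5 + 2)**2 + 5) = -3 + 2*(7**2 + 5) = -3 + 2*(49 + 5) = -3 + 2*54 = -3 + 108 = 105)
C(3, -3)*(o + 40) = (5 + 3/(-3))*(105 + 40) = (5 + 3*(-1/3))*145 = (5 - 1)*145 = 4*145 = 580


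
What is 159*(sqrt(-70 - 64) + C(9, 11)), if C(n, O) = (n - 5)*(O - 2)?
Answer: 5724 + 159*I*sqrt(134) ≈ 5724.0 + 1840.6*I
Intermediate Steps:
C(n, O) = (-5 + n)*(-2 + O)
159*(sqrt(-70 - 64) + C(9, 11)) = 159*(sqrt(-70 - 64) + (10 - 5*11 - 2*9 + 11*9)) = 159*(sqrt(-134) + (10 - 55 - 18 + 99)) = 159*(I*sqrt(134) + 36) = 159*(36 + I*sqrt(134)) = 5724 + 159*I*sqrt(134)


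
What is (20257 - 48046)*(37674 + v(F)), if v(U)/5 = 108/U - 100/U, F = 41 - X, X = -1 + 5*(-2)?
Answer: -13610274108/13 ≈ -1.0469e+9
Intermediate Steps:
X = -11 (X = -1 - 10 = -11)
F = 52 (F = 41 - 1*(-11) = 41 + 11 = 52)
v(U) = 40/U (v(U) = 5*(108/U - 100/U) = 5*(8/U) = 40/U)
(20257 - 48046)*(37674 + v(F)) = (20257 - 48046)*(37674 + 40/52) = -27789*(37674 + 40*(1/52)) = -27789*(37674 + 10/13) = -27789*489772/13 = -13610274108/13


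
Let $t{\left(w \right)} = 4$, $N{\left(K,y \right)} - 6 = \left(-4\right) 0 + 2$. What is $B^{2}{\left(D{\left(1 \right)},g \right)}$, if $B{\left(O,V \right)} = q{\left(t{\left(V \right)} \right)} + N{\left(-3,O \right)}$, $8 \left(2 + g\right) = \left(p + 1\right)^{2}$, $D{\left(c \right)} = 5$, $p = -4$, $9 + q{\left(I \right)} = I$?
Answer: $9$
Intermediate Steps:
$N{\left(K,y \right)} = 8$ ($N{\left(K,y \right)} = 6 + \left(\left(-4\right) 0 + 2\right) = 6 + \left(0 + 2\right) = 6 + 2 = 8$)
$q{\left(I \right)} = -9 + I$
$g = - \frac{7}{8}$ ($g = -2 + \frac{\left(-4 + 1\right)^{2}}{8} = -2 + \frac{\left(-3\right)^{2}}{8} = -2 + \frac{1}{8} \cdot 9 = -2 + \frac{9}{8} = - \frac{7}{8} \approx -0.875$)
$B{\left(O,V \right)} = 3$ ($B{\left(O,V \right)} = \left(-9 + 4\right) + 8 = -5 + 8 = 3$)
$B^{2}{\left(D{\left(1 \right)},g \right)} = 3^{2} = 9$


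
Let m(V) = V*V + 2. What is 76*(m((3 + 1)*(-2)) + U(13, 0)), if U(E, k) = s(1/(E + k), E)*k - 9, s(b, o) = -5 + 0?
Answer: 4332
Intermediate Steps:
s(b, o) = -5
m(V) = 2 + V² (m(V) = V² + 2 = 2 + V²)
U(E, k) = -9 - 5*k (U(E, k) = -5*k - 9 = -9 - 5*k)
76*(m((3 + 1)*(-2)) + U(13, 0)) = 76*((2 + ((3 + 1)*(-2))²) + (-9 - 5*0)) = 76*((2 + (4*(-2))²) + (-9 + 0)) = 76*((2 + (-8)²) - 9) = 76*((2 + 64) - 9) = 76*(66 - 9) = 76*57 = 4332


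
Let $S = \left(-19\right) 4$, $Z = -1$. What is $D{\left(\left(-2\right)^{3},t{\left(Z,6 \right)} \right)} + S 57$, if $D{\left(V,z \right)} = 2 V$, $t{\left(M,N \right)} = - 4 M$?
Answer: $-4348$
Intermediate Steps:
$S = -76$
$D{\left(\left(-2\right)^{3},t{\left(Z,6 \right)} \right)} + S 57 = 2 \left(-2\right)^{3} - 4332 = 2 \left(-8\right) - 4332 = -16 - 4332 = -4348$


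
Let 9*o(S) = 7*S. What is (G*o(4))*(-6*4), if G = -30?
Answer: 2240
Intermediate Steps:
o(S) = 7*S/9 (o(S) = (7*S)/9 = 7*S/9)
(G*o(4))*(-6*4) = (-70*4/3)*(-6*4) = -30*28/9*(-24) = -280/3*(-24) = 2240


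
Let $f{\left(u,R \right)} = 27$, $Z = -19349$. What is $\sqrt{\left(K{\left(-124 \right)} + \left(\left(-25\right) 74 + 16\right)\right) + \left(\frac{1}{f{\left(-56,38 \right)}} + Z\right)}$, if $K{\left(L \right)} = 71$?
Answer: $\frac{i \sqrt{1710069}}{9} \approx 145.3 i$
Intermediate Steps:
$\sqrt{\left(K{\left(-124 \right)} + \left(\left(-25\right) 74 + 16\right)\right) + \left(\frac{1}{f{\left(-56,38 \right)}} + Z\right)} = \sqrt{\left(71 + \left(\left(-25\right) 74 + 16\right)\right) - \left(19349 - \frac{1}{27}\right)} = \sqrt{\left(71 + \left(-1850 + 16\right)\right) + \left(\frac{1}{27} - 19349\right)} = \sqrt{\left(71 - 1834\right) - \frac{522422}{27}} = \sqrt{-1763 - \frac{522422}{27}} = \sqrt{- \frac{570023}{27}} = \frac{i \sqrt{1710069}}{9}$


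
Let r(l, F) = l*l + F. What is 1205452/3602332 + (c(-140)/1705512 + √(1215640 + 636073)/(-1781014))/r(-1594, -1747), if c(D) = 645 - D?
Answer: 1305036427209285839/3899926733171445144 - √1851713/4522153056246 ≈ 0.33463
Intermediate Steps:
r(l, F) = F + l² (r(l, F) = l² + F = F + l²)
1205452/3602332 + (c(-140)/1705512 + √(1215640 + 636073)/(-1781014))/r(-1594, -1747) = 1205452/3602332 + ((645 - 1*(-140))/1705512 + √(1215640 + 636073)/(-1781014))/(-1747 + (-1594)²) = 1205452*(1/3602332) + ((645 + 140)*(1/1705512) + √1851713*(-1/1781014))/(-1747 + 2540836) = 301363/900583 + (785*(1/1705512) - √1851713/1781014)/2539089 = 301363/900583 + (785/1705512 - √1851713/1781014)*(1/2539089) = 301363/900583 + (785/4330446758568 - √1851713/4522153056246) = 1305036427209285839/3899926733171445144 - √1851713/4522153056246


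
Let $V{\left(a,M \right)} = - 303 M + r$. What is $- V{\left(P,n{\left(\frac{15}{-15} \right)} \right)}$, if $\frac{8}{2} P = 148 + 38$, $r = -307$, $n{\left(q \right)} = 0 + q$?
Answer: $4$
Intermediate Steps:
$n{\left(q \right)} = q$
$P = \frac{93}{2}$ ($P = \frac{148 + 38}{4} = \frac{1}{4} \cdot 186 = \frac{93}{2} \approx 46.5$)
$V{\left(a,M \right)} = -307 - 303 M$ ($V{\left(a,M \right)} = - 303 M - 307 = -307 - 303 M$)
$- V{\left(P,n{\left(\frac{15}{-15} \right)} \right)} = - (-307 - 303 \frac{15}{-15}) = - (-307 - 303 \cdot 15 \left(- \frac{1}{15}\right)) = - (-307 - -303) = - (-307 + 303) = \left(-1\right) \left(-4\right) = 4$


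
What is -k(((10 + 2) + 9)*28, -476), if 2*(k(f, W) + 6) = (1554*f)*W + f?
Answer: 217472688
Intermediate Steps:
k(f, W) = -6 + f/2 + 777*W*f (k(f, W) = -6 + ((1554*f)*W + f)/2 = -6 + (1554*W*f + f)/2 = -6 + (f + 1554*W*f)/2 = -6 + (f/2 + 777*W*f) = -6 + f/2 + 777*W*f)
-k(((10 + 2) + 9)*28, -476) = -(-6 + (((10 + 2) + 9)*28)/2 + 777*(-476)*(((10 + 2) + 9)*28)) = -(-6 + ((12 + 9)*28)/2 + 777*(-476)*((12 + 9)*28)) = -(-6 + (21*28)/2 + 777*(-476)*(21*28)) = -(-6 + (1/2)*588 + 777*(-476)*588) = -(-6 + 294 - 217472976) = -1*(-217472688) = 217472688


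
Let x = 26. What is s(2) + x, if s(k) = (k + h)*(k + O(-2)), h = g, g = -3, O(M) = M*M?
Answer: 20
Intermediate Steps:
O(M) = M²
h = -3
s(k) = (-3 + k)*(4 + k) (s(k) = (k - 3)*(k + (-2)²) = (-3 + k)*(k + 4) = (-3 + k)*(4 + k))
s(2) + x = (-12 + 2 + 2²) + 26 = (-12 + 2 + 4) + 26 = -6 + 26 = 20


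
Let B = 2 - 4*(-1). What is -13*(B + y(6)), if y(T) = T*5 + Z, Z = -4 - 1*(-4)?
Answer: -468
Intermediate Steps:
Z = 0 (Z = -4 + 4 = 0)
B = 6 (B = 2 + 4 = 6)
y(T) = 5*T (y(T) = T*5 + 0 = 5*T + 0 = 5*T)
-13*(B + y(6)) = -13*(6 + 5*6) = -13*(6 + 30) = -13*36 = -468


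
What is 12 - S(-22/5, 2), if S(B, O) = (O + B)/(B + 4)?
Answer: 6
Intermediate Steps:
S(B, O) = (B + O)/(4 + B)
12 - S(-22/5, 2) = 12 - (-22/5 + 2)/(4 - 22/5) = 12 - (-12)/((-2/5)*5) = 12 - (-5)*(-12)/(2*5) = 12 - 1*6 = 12 - 6 = 6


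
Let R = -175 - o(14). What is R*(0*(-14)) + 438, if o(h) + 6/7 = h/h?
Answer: 438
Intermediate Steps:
o(h) = ⅐ (o(h) = -6/7 + h/h = -6/7 + 1 = ⅐)
R = -1226/7 (R = -175 - 1*⅐ = -175 - ⅐ = -1226/7 ≈ -175.14)
R*(0*(-14)) + 438 = -0*(-14) + 438 = -1226/7*0 + 438 = 0 + 438 = 438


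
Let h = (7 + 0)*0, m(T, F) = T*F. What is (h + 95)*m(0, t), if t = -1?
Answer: 0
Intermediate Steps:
m(T, F) = F*T
h = 0 (h = 7*0 = 0)
(h + 95)*m(0, t) = (0 + 95)*(-1*0) = 95*0 = 0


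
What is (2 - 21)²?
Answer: 361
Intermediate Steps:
(2 - 21)² = (-19)² = 361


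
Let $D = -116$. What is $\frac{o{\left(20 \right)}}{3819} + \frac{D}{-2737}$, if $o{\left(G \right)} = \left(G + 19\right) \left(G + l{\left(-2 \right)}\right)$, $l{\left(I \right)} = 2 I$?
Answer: $\frac{716964}{3484201} \approx 0.20578$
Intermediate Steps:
$o{\left(G \right)} = \left(-4 + G\right) \left(19 + G\right)$ ($o{\left(G \right)} = \left(G + 19\right) \left(G + 2 \left(-2\right)\right) = \left(19 + G\right) \left(G - 4\right) = \left(19 + G\right) \left(-4 + G\right) = \left(-4 + G\right) \left(19 + G\right)$)
$\frac{o{\left(20 \right)}}{3819} + \frac{D}{-2737} = \frac{-76 + 20^{2} + 15 \cdot 20}{3819} - \frac{116}{-2737} = \left(-76 + 400 + 300\right) \frac{1}{3819} - - \frac{116}{2737} = 624 \cdot \frac{1}{3819} + \frac{116}{2737} = \frac{208}{1273} + \frac{116}{2737} = \frac{716964}{3484201}$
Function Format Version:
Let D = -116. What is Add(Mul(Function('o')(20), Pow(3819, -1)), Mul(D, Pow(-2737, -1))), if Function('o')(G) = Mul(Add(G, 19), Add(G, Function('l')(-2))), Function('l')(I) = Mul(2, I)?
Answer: Rational(716964, 3484201) ≈ 0.20578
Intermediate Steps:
Function('o')(G) = Mul(Add(-4, G), Add(19, G)) (Function('o')(G) = Mul(Add(G, 19), Add(G, Mul(2, -2))) = Mul(Add(19, G), Add(G, -4)) = Mul(Add(19, G), Add(-4, G)) = Mul(Add(-4, G), Add(19, G)))
Add(Mul(Function('o')(20), Pow(3819, -1)), Mul(D, Pow(-2737, -1))) = Add(Mul(Add(-76, Pow(20, 2), Mul(15, 20)), Pow(3819, -1)), Mul(-116, Pow(-2737, -1))) = Add(Mul(Add(-76, 400, 300), Rational(1, 3819)), Mul(-116, Rational(-1, 2737))) = Add(Mul(624, Rational(1, 3819)), Rational(116, 2737)) = Add(Rational(208, 1273), Rational(116, 2737)) = Rational(716964, 3484201)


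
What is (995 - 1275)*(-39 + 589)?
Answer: -154000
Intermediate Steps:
(995 - 1275)*(-39 + 589) = -280*550 = -154000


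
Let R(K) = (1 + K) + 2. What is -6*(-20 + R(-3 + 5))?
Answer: 90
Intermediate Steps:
R(K) = 3 + K
-6*(-20 + R(-3 + 5)) = -6*(-20 + (3 + (-3 + 5))) = -6*(-20 + (3 + 2)) = -6*(-20 + 5) = -6*(-15) = 90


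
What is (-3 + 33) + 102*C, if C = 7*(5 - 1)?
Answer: 2886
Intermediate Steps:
C = 28 (C = 7*4 = 28)
(-3 + 33) + 102*C = (-3 + 33) + 102*28 = 30 + 2856 = 2886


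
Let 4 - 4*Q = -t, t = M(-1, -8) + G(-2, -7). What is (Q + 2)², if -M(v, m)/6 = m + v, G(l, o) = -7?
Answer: 3481/16 ≈ 217.56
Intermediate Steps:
M(v, m) = -6*m - 6*v (M(v, m) = -6*(m + v) = -6*m - 6*v)
t = 47 (t = (-6*(-8) - 6*(-1)) - 7 = (48 + 6) - 7 = 54 - 7 = 47)
Q = 51/4 (Q = 1 - (-1)*47/4 = 1 - ¼*(-47) = 1 + 47/4 = 51/4 ≈ 12.750)
(Q + 2)² = (51/4 + 2)² = (59/4)² = 3481/16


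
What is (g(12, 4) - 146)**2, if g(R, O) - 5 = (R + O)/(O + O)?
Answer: 19321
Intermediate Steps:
g(R, O) = 5 + (O + R)/(2*O) (g(R, O) = 5 + (R + O)/(O + O) = 5 + (O + R)/((2*O)) = 5 + (O + R)*(1/(2*O)) = 5 + (O + R)/(2*O))
(g(12, 4) - 146)**2 = ((1/2)*(12 + 11*4)/4 - 146)**2 = ((1/2)*(1/4)*(12 + 44) - 146)**2 = ((1/2)*(1/4)*56 - 146)**2 = (7 - 146)**2 = (-139)**2 = 19321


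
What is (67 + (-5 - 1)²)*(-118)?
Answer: -12154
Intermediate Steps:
(67 + (-5 - 1)²)*(-118) = (67 + (-6)²)*(-118) = (67 + 36)*(-118) = 103*(-118) = -12154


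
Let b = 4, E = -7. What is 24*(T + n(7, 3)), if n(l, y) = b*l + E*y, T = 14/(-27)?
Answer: 1400/9 ≈ 155.56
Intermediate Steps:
T = -14/27 (T = 14*(-1/27) = -14/27 ≈ -0.51852)
n(l, y) = -7*y + 4*l (n(l, y) = 4*l - 7*y = -7*y + 4*l)
24*(T + n(7, 3)) = 24*(-14/27 + (-7*3 + 4*7)) = 24*(-14/27 + (-21 + 28)) = 24*(-14/27 + 7) = 24*(175/27) = 1400/9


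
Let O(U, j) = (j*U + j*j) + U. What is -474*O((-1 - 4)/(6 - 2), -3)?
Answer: -5451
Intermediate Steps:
O(U, j) = U + j² + U*j (O(U, j) = (U*j + j²) + U = (j² + U*j) + U = U + j² + U*j)
-474*O((-1 - 4)/(6 - 2), -3) = -474*((-1 - 4)/(6 - 2) + (-3)² + ((-1 - 4)/(6 - 2))*(-3)) = -474*(-5/4 + 9 - 5/4*(-3)) = -474*(-5/4 + 9 + 15/4) = -474*23/2 = -5451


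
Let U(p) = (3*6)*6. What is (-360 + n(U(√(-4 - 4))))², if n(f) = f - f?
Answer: 129600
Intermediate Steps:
U(p) = 108 (U(p) = 18*6 = 108)
n(f) = 0
(-360 + n(U(√(-4 - 4))))² = (-360 + 0)² = (-360)² = 129600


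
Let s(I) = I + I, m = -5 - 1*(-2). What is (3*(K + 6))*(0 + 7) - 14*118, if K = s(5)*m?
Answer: -2156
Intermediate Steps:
m = -3 (m = -5 + 2 = -3)
s(I) = 2*I
K = -30 (K = (2*5)*(-3) = 10*(-3) = -30)
(3*(K + 6))*(0 + 7) - 14*118 = (3*(-30 + 6))*(0 + 7) - 14*118 = (3*(-24))*7 - 1652 = -72*7 - 1652 = -504 - 1652 = -2156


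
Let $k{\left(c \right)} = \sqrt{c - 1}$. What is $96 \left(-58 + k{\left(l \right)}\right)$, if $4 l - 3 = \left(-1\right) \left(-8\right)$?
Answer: $-5568 + 48 \sqrt{7} \approx -5441.0$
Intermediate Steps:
$l = \frac{11}{4}$ ($l = \frac{3}{4} + \frac{\left(-1\right) \left(-8\right)}{4} = \frac{3}{4} + \frac{1}{4} \cdot 8 = \frac{3}{4} + 2 = \frac{11}{4} \approx 2.75$)
$k{\left(c \right)} = \sqrt{-1 + c}$
$96 \left(-58 + k{\left(l \right)}\right) = 96 \left(-58 + \sqrt{-1 + \frac{11}{4}}\right) = 96 \left(-58 + \sqrt{\frac{7}{4}}\right) = 96 \left(-58 + \frac{\sqrt{7}}{2}\right) = -5568 + 48 \sqrt{7}$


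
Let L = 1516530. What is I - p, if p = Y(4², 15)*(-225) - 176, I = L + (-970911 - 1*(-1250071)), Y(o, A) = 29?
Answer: 1802391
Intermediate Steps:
I = 1795690 (I = 1516530 + (-970911 - 1*(-1250071)) = 1516530 + (-970911 + 1250071) = 1516530 + 279160 = 1795690)
p = -6701 (p = 29*(-225) - 176 = -6525 - 176 = -6701)
I - p = 1795690 - 1*(-6701) = 1795690 + 6701 = 1802391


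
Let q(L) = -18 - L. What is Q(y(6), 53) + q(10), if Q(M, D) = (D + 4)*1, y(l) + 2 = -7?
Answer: 29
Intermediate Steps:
y(l) = -9 (y(l) = -2 - 7 = -9)
Q(M, D) = 4 + D (Q(M, D) = (4 + D)*1 = 4 + D)
Q(y(6), 53) + q(10) = (4 + 53) + (-18 - 1*10) = 57 + (-18 - 10) = 57 - 28 = 29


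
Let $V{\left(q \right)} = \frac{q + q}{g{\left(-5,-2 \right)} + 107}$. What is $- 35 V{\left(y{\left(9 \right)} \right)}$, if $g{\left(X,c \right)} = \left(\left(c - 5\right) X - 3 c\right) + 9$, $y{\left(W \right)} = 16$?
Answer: $- \frac{1120}{157} \approx -7.1338$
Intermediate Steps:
$g{\left(X,c \right)} = 9 - 3 c + X \left(-5 + c\right)$ ($g{\left(X,c \right)} = \left(\left(-5 + c\right) X - 3 c\right) + 9 = \left(X \left(-5 + c\right) - 3 c\right) + 9 = \left(- 3 c + X \left(-5 + c\right)\right) + 9 = 9 - 3 c + X \left(-5 + c\right)$)
$V{\left(q \right)} = \frac{2 q}{157}$ ($V{\left(q \right)} = \frac{q + q}{\left(9 - -25 - -6 - -10\right) + 107} = \frac{2 q}{\left(9 + 25 + 6 + 10\right) + 107} = \frac{2 q}{50 + 107} = \frac{2 q}{157}$)
$- 35 V{\left(y{\left(9 \right)} \right)} = - 35 \cdot \frac{2}{157} \cdot 16 = \left(-35\right) \frac{32}{157} = - \frac{1120}{157}$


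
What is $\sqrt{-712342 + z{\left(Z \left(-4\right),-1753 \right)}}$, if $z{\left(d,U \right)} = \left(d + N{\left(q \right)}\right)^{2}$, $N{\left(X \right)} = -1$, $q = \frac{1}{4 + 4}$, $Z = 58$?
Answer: $51 i \sqrt{253} \approx 811.21 i$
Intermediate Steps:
$q = \frac{1}{8} \approx 0.125$
$z{\left(d,U \right)} = \left(-1 + d\right)^{2}$ ($z{\left(d,U \right)} = \left(d - 1\right)^{2} = \left(-1 + d\right)^{2}$)
$\sqrt{-712342 + z{\left(Z \left(-4\right),-1753 \right)}} = \sqrt{-712342 + \left(-1 + 58 \left(-4\right)\right)^{2}} = \sqrt{-712342 + \left(-1 - 232\right)^{2}} = \sqrt{-712342 + \left(-233\right)^{2}} = \sqrt{-712342 + 54289} = \sqrt{-658053} = 51 i \sqrt{253}$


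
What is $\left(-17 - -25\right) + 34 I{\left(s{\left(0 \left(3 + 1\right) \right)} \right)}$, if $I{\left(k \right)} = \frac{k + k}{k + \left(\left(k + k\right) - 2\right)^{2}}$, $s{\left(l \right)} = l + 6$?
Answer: $\frac{628}{53} \approx 11.849$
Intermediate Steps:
$s{\left(l \right)} = 6 + l$
$I{\left(k \right)} = \frac{2 k}{k + \left(-2 + 2 k\right)^{2}}$ ($I{\left(k \right)} = \frac{2 k}{k + \left(2 k - 2\right)^{2}} = \frac{2 k}{k + \left(-2 + 2 k\right)^{2}}$)
$\left(-17 - -25\right) + 34 I{\left(s{\left(0 \left(3 + 1\right) \right)} \right)} = \left(-17 - -25\right) + 34 \frac{2 \left(6 + 0 \left(3 + 1\right)\right)}{\left(6 + 0 \left(3 + 1\right)\right) + 4 \left(-1 + \left(6 + 0 \left(3 + 1\right)\right)\right)^{2}} = \left(-17 + 25\right) + 34 \frac{2 \left(6 + 0 \cdot 4\right)}{\left(6 + 0 \cdot 4\right) + 4 \left(-1 + \left(6 + 0 \cdot 4\right)\right)^{2}} = 8 + 34 \frac{2 \left(6 + 0\right)}{\left(6 + 0\right) + 4 \left(-1 + \left(6 + 0\right)\right)^{2}} = 8 + 34 \cdot 2 \cdot 6 \frac{1}{6 + 4 \left(-1 + 6\right)^{2}} = 8 + 34 \cdot 2 \cdot 6 \frac{1}{6 + 4 \cdot 5^{2}} = 8 + 34 \cdot 2 \cdot 6 \frac{1}{6 + 4 \cdot 25} = 8 + 34 \cdot 2 \cdot 6 \frac{1}{6 + 100} = 8 + 34 \cdot 2 \cdot 6 \cdot \frac{1}{106} = 8 + 34 \cdot \frac{6}{53} = 8 + \frac{204}{53} = \frac{628}{53}$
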